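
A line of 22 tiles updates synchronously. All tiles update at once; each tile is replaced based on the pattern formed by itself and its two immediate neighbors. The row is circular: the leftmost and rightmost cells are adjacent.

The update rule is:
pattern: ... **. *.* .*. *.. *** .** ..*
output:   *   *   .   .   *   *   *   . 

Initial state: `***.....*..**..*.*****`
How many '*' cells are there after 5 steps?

step 1: *******..*.***...*****
step 2: ********...*****.*****
step 3: **********.*****.*****
step 4: **********.*****.*****  (fixed point — unchanged through step 5)
count of *: 20

20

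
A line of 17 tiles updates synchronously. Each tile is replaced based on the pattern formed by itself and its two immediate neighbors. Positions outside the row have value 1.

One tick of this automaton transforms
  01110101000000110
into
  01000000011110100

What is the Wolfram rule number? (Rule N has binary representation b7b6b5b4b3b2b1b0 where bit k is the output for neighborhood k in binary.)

position 2: 111 → 0  (bit 7 = 0)
position 3: 110 → 0  (bit 6 = 0)
position 0: 101 → 0  (bit 5 = 0)
position 8: 100 → 0  (bit 4 = 0)
position 1: 011 → 1  (bit 3 = 1)
position 5: 010 → 0  (bit 2 = 0)
position 13: 001 → 0  (bit 1 = 0)
position 9: 000 → 1  (bit 0 = 1)
bits b7..b0 = 00001001 = 9

9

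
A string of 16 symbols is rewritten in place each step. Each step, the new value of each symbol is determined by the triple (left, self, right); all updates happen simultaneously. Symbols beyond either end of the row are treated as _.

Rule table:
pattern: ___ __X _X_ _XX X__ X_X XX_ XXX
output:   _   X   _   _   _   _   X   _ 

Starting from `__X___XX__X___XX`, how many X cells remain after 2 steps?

3

step 1: _X___X_X_X___X_X
step 2: X___X_______X___
count of X: 3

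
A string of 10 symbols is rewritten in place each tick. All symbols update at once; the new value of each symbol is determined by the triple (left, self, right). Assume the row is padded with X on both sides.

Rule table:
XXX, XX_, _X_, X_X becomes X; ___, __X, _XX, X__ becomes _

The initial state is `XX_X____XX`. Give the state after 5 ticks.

XXXX_____X
XXXX______
XXXX______  (fixed point — unchanged through tick 5)

XXXX______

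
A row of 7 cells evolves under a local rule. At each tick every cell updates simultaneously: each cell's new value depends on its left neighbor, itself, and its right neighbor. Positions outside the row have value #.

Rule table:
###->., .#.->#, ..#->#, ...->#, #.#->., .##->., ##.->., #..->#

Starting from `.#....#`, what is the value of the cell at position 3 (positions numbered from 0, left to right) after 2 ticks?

.#####.
.......
position 3 holds .

.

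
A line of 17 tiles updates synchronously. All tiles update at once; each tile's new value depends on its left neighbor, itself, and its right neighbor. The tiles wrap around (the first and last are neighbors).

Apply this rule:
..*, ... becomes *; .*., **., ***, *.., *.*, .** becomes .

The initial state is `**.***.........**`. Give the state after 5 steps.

step 1: .......********..
step 2: *******.........*
step 3: ........********.
step 4: ********.........
step 5: .........********

.........********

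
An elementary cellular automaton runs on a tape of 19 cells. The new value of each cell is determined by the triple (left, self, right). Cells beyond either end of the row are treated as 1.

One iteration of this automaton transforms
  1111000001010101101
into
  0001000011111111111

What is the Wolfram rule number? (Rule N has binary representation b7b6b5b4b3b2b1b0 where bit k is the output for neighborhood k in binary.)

110

position 0: 111 → 0  (bit 7 = 0)
position 3: 110 → 1  (bit 6 = 1)
position 10: 101 → 1  (bit 5 = 1)
position 4: 100 → 0  (bit 4 = 0)
position 15: 011 → 1  (bit 3 = 1)
position 9: 010 → 1  (bit 2 = 1)
position 8: 001 → 1  (bit 1 = 1)
position 5: 000 → 0  (bit 0 = 0)
bits b7..b0 = 01101110 = 110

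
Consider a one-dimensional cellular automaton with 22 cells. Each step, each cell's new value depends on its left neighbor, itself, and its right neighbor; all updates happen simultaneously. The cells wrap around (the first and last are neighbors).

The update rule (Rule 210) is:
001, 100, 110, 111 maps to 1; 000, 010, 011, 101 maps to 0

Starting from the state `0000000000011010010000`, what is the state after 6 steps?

0100010001000100011010

0000000000101001101000
0000000001000110100100
0000000010101010011010
0000000100000001101001
1000001010000010100110
0100010001000100011010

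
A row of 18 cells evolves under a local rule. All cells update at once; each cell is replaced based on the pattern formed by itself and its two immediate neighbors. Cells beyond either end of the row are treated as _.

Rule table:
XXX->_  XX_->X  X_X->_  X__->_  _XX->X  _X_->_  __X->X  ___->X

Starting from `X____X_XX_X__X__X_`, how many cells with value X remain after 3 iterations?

8

__XXX__XX___X__X__
XXX_X_XXX_XX__X__X
X_X___X_X_XX_X__X_
count of X: 8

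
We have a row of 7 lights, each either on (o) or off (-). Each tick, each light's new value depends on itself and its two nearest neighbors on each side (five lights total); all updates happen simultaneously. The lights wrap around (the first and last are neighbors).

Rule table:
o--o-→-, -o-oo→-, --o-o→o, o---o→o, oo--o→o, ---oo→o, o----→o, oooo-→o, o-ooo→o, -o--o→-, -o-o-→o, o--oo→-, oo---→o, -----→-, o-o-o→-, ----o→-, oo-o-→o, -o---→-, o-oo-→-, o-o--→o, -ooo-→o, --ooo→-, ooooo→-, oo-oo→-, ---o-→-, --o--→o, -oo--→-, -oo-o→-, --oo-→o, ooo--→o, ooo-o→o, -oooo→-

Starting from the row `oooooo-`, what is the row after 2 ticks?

o-ooo-o

o---oo-
o-ooo-o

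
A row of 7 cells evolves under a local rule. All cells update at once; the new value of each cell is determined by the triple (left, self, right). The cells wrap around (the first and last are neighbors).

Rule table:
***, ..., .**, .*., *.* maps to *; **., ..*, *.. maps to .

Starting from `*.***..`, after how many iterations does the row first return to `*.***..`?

14

****...
***..*.
**...**
*..*.**
...****
.*.***.
.****..
.***..*
***...*
**..*.*
*...***
..*.***
..****.
*.***..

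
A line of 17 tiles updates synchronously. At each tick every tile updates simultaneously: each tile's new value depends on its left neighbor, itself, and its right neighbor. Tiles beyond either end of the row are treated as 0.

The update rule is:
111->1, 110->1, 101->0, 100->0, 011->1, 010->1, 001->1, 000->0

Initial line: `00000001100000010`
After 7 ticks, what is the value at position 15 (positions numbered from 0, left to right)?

00000011100000110
00000111100001110
00001111100011110
00011111100111110
00111111101111110
01111111101111110
11111111101111110
position 15 holds 1

1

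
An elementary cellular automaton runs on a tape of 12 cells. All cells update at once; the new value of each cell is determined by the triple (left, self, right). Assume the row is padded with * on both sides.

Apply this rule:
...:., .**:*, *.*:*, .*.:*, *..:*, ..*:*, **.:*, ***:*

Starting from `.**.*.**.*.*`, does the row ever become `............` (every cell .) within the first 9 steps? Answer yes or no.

no

************
************  (fixed point — unchanged through step 9)
step 9 is ************, still not uniform .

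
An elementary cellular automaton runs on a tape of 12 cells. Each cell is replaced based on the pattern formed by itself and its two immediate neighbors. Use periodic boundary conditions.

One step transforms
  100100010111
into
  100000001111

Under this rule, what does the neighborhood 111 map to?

1

At position 10 the neighborhood is 111; the next row has 1 there.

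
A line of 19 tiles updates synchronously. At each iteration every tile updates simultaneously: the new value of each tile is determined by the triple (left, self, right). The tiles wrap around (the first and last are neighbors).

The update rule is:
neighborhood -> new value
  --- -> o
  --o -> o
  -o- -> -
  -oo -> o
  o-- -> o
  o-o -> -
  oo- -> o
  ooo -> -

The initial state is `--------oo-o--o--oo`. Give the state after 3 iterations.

iteration 1: oooooooooo--oo-oooo
iteration 2: ---------ooooo-o---
iteration 3: oooooooooo---o--ooo

oooooooooo---o--ooo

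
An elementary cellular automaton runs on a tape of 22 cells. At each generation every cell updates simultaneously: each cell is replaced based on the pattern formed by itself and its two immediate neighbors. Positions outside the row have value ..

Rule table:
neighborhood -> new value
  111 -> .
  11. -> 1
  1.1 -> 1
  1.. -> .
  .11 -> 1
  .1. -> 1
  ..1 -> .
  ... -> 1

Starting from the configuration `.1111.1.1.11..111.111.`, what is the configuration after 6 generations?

.1..11111111..1.111.1.
.1..1......1..111.111.
.1..1.1111.1..1.111.1.
.1..111..111..111.111.
.1..1.1..1.1..1.111.1.
.1..111..111..111.111.

.1..111..111..111.111.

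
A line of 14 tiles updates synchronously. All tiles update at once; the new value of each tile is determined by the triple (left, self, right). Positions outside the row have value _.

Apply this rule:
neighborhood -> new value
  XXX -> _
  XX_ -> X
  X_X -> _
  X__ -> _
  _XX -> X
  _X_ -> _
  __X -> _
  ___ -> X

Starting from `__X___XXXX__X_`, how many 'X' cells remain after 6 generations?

8

X___X_X__X____
__X________XXX
X___XXXXXX_X_X
__X_X____X____
X_____XX___XXX
__XXX_XX_X_X_X
count of X: 8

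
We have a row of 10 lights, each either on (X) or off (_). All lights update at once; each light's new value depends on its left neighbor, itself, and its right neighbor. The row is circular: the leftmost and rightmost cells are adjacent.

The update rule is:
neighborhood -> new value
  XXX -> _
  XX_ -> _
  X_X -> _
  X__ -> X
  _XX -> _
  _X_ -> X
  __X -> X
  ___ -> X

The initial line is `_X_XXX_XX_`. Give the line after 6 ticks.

__XXXXXXX_

tick 1: XX_______X
tick 2: __XXXXXXX_
tick 3: XX_______X  (repeats tick 1; period 2)
tick 6: __XXXXXXX_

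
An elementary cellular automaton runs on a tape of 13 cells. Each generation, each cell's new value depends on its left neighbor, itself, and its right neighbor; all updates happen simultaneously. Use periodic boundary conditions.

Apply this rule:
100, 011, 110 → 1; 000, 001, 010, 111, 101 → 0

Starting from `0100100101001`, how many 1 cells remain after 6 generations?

0010010000100
0001001000010
0000100100001
1000010010000
0100001001000
0010000100100
count of 1: 3

3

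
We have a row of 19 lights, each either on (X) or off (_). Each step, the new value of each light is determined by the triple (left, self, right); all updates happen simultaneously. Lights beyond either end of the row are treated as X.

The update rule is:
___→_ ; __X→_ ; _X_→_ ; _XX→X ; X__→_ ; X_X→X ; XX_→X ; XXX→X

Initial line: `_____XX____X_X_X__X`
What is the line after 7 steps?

_____XX___________X

_____XX_____X_X___X
_____XX______X____X
_____XX___________X
_____XX___________X  (fixed point — unchanged through step 7)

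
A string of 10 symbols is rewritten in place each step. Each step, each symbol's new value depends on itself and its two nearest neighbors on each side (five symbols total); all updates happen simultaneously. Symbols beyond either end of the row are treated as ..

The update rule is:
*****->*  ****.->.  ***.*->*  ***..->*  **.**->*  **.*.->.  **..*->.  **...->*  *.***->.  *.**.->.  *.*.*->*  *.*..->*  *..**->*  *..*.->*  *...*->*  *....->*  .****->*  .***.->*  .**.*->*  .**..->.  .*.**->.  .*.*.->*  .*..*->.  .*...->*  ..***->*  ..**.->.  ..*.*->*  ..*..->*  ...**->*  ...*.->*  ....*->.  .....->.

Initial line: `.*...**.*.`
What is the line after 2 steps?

*****.*.**
***.*.*...

***.*.*...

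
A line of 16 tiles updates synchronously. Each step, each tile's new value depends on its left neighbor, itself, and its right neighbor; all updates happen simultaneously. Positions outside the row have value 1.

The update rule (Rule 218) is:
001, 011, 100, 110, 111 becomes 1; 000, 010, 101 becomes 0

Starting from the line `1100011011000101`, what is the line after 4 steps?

step 1: 1110111011101001
step 2: 1110111011100111
step 3: 1110111011111111
step 4: 1110111011111111

1110111011111111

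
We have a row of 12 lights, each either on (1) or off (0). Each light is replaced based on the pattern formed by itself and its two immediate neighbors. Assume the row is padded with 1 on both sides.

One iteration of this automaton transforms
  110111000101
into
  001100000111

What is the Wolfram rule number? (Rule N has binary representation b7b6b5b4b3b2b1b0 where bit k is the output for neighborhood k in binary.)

44

position 0: 111 → 0  (bit 7 = 0)
position 1: 110 → 0  (bit 6 = 0)
position 2: 101 → 1  (bit 5 = 1)
position 6: 100 → 0  (bit 4 = 0)
position 3: 011 → 1  (bit 3 = 1)
position 9: 010 → 1  (bit 2 = 1)
position 8: 001 → 0  (bit 1 = 0)
position 7: 000 → 0  (bit 0 = 0)
bits b7..b0 = 00101100 = 44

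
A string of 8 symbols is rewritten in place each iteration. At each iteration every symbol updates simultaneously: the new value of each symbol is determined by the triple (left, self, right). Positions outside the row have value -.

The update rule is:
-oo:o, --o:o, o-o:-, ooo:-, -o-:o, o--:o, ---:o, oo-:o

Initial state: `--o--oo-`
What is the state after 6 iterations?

iteration 1: oooooooo
iteration 2: o------o
iteration 3: oooooooo  (repeats iteration 1; period 2)
iteration 6: o------o

o------o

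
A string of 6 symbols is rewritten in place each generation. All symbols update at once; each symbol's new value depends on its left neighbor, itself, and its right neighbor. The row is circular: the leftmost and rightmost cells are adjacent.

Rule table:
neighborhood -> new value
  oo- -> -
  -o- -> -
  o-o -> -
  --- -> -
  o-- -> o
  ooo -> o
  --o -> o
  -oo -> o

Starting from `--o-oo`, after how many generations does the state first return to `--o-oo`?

3

oo--o-
o-oo--
--o-oo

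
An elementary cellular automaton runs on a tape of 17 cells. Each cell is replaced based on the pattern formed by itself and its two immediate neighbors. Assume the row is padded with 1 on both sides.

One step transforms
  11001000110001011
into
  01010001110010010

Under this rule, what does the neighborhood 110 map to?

At position 1 the neighborhood is 110; the next row has 1 there.

1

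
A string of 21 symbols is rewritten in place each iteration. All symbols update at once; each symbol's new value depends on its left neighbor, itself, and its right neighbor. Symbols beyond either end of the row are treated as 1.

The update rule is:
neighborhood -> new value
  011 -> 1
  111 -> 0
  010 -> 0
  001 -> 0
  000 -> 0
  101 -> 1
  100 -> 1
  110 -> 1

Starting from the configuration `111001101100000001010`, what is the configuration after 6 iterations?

111001111101001100001

001101111110000000101
101111000011000000011
111001100011100000010
001101110010110000001
101111011001111000001
111001111101001100001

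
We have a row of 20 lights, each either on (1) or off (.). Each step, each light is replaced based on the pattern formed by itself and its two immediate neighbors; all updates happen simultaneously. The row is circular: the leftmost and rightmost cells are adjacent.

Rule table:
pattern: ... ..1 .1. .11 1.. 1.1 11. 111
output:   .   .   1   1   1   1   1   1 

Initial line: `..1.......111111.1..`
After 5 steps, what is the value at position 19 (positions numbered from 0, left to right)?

step 1: ..11......111111111.
step 2: ..111.....1111111111
step 3: 1.1111....1111111111
step 4: 1111111...1111111111
step 5: 11111111..1111111111
position 19 holds 1

1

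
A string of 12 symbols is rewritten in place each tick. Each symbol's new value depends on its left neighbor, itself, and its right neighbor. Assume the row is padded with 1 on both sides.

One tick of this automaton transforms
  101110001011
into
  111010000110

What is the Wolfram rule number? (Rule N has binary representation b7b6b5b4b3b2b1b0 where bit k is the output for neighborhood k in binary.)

position 3: 111 → 0  (bit 7 = 0)
position 0: 110 → 1  (bit 6 = 1)
position 1: 101 → 1  (bit 5 = 1)
position 5: 100 → 0  (bit 4 = 0)
position 2: 011 → 1  (bit 3 = 1)
position 8: 010 → 0  (bit 2 = 0)
position 7: 001 → 0  (bit 1 = 0)
position 6: 000 → 0  (bit 0 = 0)
bits b7..b0 = 01101000 = 104

104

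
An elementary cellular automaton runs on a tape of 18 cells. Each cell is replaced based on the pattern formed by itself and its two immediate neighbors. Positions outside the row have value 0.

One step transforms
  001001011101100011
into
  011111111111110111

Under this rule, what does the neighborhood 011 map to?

At position 7 the neighborhood is 011; the next row has 1 there.

1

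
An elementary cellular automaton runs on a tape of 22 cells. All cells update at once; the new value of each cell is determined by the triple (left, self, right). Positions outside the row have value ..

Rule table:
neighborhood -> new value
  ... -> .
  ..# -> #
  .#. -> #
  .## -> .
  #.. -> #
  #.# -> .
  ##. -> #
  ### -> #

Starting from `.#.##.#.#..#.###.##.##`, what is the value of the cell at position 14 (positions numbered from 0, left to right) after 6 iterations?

#

iteration 1: ##..#.#.####..##..#..#
iteration 2: .####.#..#####.#######
iteration 3: #.###.###.####..######
iteration 4: #..##..##..#####.#####
iteration 5: ###.###.###.####..####
iteration 6: .##..##..##..#####.###
position 14 holds #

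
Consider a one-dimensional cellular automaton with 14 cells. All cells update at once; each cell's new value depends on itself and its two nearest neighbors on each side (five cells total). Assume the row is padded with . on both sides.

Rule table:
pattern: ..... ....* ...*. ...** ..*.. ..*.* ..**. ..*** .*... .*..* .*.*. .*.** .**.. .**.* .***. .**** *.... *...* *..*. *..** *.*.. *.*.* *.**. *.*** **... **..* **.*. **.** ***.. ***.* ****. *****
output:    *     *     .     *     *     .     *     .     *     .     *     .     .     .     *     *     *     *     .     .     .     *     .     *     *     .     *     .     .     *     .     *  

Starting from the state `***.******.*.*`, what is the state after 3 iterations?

.**.****.****.
**..**.*.**..*
*...*.**.....*

*...*.**.....*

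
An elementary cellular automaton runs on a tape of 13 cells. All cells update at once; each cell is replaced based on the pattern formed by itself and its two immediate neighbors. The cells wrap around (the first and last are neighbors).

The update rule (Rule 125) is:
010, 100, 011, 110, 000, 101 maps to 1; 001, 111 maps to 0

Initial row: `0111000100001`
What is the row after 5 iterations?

1101110000001

iteration 1: 1101110111101
iteration 2: 0111011100111
iteration 3: 1101110110101
iteration 4: 0111011111111
iteration 5: 1101110000001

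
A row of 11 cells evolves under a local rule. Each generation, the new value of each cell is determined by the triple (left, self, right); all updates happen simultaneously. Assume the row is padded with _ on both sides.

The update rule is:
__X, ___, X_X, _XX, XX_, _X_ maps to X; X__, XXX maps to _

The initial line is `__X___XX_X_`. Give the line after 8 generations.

generation 1: XXX_XXXXXX_
generation 2: X_XXX____X_
generation 3: XXX_X_XXXX_
generation 4: X_XXXXX__X_
generation 5: XXX___X_XX_
generation 6: X_X_XXXXXX_
generation 7: XXXXX____X_
generation 8: X___X_XXXX_

X___X_XXXX_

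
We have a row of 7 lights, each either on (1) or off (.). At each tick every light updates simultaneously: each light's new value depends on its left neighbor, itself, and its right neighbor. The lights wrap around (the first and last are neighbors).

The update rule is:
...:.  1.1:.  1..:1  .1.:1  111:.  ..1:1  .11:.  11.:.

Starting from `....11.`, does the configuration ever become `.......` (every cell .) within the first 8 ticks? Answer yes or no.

...1..1
1.11111
.......
all cells are . at tick 3

yes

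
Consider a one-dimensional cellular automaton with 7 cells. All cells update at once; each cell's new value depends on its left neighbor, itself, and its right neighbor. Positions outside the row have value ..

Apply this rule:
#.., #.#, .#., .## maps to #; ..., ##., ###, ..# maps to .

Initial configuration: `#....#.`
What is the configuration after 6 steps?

#.#.###

##...##
#.#..#.
####.##
#...##.
##..#.#
#.#.###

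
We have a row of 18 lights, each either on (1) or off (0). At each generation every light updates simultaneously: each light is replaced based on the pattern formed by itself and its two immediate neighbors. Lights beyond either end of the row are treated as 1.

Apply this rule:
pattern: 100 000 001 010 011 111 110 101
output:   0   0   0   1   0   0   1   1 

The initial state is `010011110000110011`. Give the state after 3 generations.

110000010000010000

110000010000010000
010000010000010000
110000010000010000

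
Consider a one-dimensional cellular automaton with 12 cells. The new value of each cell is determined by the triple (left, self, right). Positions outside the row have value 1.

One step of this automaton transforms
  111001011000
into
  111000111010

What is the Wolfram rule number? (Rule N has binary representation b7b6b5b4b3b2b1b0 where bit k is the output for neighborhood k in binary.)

position 0: 111 → 1  (bit 7 = 1)
position 2: 110 → 1  (bit 6 = 1)
position 6: 101 → 1  (bit 5 = 1)
position 3: 100 → 0  (bit 4 = 0)
position 7: 011 → 1  (bit 3 = 1)
position 5: 010 → 0  (bit 2 = 0)
position 4: 001 → 0  (bit 1 = 0)
position 10: 000 → 1  (bit 0 = 1)
bits b7..b0 = 11101001 = 233

233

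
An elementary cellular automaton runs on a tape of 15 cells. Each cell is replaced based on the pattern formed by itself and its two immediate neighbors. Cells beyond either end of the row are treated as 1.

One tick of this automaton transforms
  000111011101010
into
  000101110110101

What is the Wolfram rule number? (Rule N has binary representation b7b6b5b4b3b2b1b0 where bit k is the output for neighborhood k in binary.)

104

position 4: 111 → 0  (bit 7 = 0)
position 5: 110 → 1  (bit 6 = 1)
position 6: 101 → 1  (bit 5 = 1)
position 0: 100 → 0  (bit 4 = 0)
position 3: 011 → 1  (bit 3 = 1)
position 11: 010 → 0  (bit 2 = 0)
position 2: 001 → 0  (bit 1 = 0)
position 1: 000 → 0  (bit 0 = 0)
bits b7..b0 = 01101000 = 104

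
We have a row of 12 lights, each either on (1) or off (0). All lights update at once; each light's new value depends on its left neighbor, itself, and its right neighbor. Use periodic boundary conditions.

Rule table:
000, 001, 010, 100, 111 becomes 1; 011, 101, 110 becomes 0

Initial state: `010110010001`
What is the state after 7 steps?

110110100011

010001111111
011110111110
101100011101
000011101000
111101001111
111001110111
110110100011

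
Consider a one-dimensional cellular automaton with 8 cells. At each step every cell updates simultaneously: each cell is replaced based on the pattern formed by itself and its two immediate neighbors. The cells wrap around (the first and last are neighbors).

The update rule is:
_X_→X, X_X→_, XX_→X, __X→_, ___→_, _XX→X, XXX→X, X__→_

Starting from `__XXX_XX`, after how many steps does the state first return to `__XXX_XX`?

step 1: __XXX_XX

1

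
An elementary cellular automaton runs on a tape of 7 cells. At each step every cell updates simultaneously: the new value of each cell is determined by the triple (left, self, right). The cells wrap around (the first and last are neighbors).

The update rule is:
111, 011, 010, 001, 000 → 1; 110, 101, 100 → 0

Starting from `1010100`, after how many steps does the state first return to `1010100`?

14

1010101
0010101
0110101
0100101
0101101
0101001
0101011
0101010
1101010
1001010
1011010
1010010
1010110
1010100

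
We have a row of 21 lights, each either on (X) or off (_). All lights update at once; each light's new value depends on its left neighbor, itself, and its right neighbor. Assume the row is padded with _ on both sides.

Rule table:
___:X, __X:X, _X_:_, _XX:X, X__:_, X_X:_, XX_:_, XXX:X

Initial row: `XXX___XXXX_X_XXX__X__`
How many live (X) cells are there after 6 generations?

generation 1: XX__XXXXX____XX__X__X
generation 2: X__XXXXX__XXXX__X__X_
generation 3: __XXXXX__XXXX__X__X__
generation 4: XXXXXX__XXXX__X__X__X
generation 5: XXXXX__XXXX__X__X__X_
generation 6: XXXX__XXXX__X__X__X__
count of X: 11

11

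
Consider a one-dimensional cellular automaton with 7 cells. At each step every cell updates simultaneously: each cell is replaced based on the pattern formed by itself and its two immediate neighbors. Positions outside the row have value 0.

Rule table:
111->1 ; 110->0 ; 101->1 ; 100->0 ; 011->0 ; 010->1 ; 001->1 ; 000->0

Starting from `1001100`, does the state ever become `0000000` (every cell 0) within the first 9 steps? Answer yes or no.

1010000
1110000
0100000
1100000
0000000
all cells are 0 at step 5

yes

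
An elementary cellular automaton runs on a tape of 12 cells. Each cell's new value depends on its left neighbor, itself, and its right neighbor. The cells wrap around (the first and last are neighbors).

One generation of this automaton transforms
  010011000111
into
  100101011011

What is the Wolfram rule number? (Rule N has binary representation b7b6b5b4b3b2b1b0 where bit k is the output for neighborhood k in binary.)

position 10: 111 → 1  (bit 7 = 1)
position 5: 110 → 1  (bit 6 = 1)
position 0: 101 → 1  (bit 5 = 1)
position 2: 100 → 0  (bit 4 = 0)
position 4: 011 → 0  (bit 3 = 0)
position 1: 010 → 0  (bit 2 = 0)
position 3: 001 → 1  (bit 1 = 1)
position 7: 000 → 1  (bit 0 = 1)
bits b7..b0 = 11100011 = 227

227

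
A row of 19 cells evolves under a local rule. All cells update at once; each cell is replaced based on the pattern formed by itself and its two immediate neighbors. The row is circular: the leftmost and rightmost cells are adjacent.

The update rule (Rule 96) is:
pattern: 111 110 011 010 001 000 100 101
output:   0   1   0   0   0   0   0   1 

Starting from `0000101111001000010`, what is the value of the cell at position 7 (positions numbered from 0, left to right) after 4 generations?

0

0000010001000000000
0000000000000000000
0000000000000000000  (fixed point — unchanged through generation 4)
position 7 holds 0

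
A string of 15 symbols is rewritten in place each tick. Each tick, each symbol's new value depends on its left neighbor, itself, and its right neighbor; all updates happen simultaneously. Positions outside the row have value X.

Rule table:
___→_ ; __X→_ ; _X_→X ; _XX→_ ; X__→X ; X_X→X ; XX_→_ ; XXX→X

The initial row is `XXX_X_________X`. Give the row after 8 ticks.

X_X_XXXXXXX_X__

XX_XXX_________
X_X_X_X________
_XXXXXXX_______
X_XXXXX_X______
_X_XXX_XXX_____
XXX_X_X_X_X____
XX_XXXXXXXXX___
X_X_XXXXXXX_X__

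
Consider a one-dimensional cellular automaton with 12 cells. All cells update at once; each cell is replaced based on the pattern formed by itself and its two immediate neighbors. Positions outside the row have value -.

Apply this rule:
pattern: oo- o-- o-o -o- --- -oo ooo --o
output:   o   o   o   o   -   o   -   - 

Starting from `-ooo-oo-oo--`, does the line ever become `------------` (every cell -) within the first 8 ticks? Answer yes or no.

-o-oooooooo-
-ooo------oo
-o-oo-----oo
-ooooo----oo
-o---oo---oo
-oo--ooo--oo
-ooo-o-oo-oo
-o-ooooooooo
tick 8 is -o-ooooooooo, still not uniform -

no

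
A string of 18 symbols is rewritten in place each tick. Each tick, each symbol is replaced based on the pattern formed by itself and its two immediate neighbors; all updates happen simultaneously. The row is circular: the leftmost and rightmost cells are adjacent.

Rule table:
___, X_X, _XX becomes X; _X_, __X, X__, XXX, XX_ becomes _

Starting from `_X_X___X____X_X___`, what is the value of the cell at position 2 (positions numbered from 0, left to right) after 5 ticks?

tick 1: __X__X___XX__X__XX
tick 2: _______X_X______X_
tick 3: XXXXXX__X__XXXX___
tick 4: X__________X____X_
tick 5: __XXXXXXXX___XX__X
position 2 holds X

X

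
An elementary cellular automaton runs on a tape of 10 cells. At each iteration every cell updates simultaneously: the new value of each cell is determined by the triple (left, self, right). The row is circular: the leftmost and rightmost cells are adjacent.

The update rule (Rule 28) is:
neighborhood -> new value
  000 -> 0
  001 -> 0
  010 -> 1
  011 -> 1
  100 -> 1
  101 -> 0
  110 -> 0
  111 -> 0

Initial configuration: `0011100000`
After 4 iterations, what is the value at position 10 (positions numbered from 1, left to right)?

iteration 1: 0010010000
iteration 2: 0011011000
iteration 3: 0010010100
iteration 4: 0011010110
position 10 holds 0

0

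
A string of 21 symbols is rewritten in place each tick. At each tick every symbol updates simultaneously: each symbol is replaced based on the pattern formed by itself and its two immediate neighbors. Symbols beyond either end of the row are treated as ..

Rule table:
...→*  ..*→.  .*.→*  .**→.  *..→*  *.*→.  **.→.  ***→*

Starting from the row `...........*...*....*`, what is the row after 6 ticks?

..*.....***..****.*.*

**********.***.****.*
.********...*...**..*
..******.**.***...*.*
*..****......*.**.*.*
**..**.*****.*....*.*
..*.....***..****.*.*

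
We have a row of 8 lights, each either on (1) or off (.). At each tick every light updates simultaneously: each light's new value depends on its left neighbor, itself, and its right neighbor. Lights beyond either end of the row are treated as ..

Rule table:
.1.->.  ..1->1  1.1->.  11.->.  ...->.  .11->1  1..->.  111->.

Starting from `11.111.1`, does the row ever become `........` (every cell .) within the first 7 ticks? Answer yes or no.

yes

1..1....
..1.....
.1......
1.......
........
all cells are . at tick 5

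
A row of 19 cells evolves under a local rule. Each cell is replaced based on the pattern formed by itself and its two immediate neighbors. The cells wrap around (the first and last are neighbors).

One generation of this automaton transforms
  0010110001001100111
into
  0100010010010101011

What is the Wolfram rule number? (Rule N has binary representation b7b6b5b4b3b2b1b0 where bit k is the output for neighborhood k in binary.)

position 17: 111 → 1  (bit 7 = 1)
position 5: 110 → 1  (bit 6 = 1)
position 3: 101 → 0  (bit 5 = 0)
position 0: 100 → 0  (bit 4 = 0)
position 4: 011 → 0  (bit 3 = 0)
position 2: 010 → 0  (bit 2 = 0)
position 1: 001 → 1  (bit 1 = 1)
position 7: 000 → 0  (bit 0 = 0)
bits b7..b0 = 11000010 = 194

194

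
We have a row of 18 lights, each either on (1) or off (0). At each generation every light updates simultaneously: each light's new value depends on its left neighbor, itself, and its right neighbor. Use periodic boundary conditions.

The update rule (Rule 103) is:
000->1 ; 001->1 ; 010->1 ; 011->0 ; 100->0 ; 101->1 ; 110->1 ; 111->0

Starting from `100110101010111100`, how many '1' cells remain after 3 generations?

generation 1: 101011111111000101
generation 2: 111100000001011110
generation 3: 000101111111100011
count of 1: 11

11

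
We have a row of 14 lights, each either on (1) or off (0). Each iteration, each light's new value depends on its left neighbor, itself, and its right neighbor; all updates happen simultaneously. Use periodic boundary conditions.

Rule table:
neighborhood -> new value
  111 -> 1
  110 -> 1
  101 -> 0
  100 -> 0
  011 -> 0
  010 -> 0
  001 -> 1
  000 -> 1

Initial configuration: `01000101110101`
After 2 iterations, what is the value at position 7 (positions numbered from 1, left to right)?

iteration 1: 00011000110000
iteration 2: 11101011010111
position 7 holds 1

1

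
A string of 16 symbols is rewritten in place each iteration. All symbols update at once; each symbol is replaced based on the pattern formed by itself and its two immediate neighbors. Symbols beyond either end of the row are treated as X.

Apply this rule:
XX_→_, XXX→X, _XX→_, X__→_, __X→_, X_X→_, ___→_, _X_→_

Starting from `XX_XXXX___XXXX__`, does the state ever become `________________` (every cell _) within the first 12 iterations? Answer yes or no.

X___XX_____XX___
________________
all cells are _ at iteration 2

yes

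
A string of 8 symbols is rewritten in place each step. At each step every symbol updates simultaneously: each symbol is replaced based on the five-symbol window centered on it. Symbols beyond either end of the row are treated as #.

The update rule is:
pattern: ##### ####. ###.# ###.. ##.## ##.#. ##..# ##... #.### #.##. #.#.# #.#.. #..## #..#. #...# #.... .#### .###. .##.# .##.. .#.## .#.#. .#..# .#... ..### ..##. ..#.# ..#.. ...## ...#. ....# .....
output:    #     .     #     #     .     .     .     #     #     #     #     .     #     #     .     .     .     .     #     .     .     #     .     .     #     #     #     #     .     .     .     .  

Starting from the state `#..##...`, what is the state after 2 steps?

#.##...#

step 1: #.##.#..
step 2: #.##...#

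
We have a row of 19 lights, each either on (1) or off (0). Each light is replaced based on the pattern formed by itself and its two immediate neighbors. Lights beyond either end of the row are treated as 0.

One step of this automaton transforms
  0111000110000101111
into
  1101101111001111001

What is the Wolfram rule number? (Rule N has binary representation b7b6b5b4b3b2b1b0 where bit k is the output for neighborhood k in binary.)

position 2: 111 → 0  (bit 7 = 0)
position 3: 110 → 1  (bit 6 = 1)
position 14: 101 → 1  (bit 5 = 1)
position 4: 100 → 1  (bit 4 = 1)
position 1: 011 → 1  (bit 3 = 1)
position 13: 010 → 1  (bit 2 = 1)
position 0: 001 → 1  (bit 1 = 1)
position 5: 000 → 0  (bit 0 = 0)
bits b7..b0 = 01111110 = 126

126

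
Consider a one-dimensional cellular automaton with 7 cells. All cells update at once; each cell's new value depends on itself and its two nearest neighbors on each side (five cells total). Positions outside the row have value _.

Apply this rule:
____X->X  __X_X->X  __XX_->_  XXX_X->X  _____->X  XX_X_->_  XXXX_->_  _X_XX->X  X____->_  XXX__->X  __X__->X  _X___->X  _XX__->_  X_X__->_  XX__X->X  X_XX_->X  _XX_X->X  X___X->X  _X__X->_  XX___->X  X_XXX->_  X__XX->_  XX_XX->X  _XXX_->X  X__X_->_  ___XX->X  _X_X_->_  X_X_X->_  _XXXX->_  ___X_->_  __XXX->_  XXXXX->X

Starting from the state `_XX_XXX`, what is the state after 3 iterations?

X_XX_XX
XXXXXX_
__XX_XX

__XX_XX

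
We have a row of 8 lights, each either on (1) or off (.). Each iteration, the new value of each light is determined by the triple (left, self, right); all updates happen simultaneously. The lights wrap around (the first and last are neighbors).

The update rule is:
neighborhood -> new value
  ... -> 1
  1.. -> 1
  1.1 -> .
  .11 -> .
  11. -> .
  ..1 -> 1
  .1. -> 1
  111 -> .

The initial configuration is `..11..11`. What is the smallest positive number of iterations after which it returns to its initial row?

2

11..11..
..11..11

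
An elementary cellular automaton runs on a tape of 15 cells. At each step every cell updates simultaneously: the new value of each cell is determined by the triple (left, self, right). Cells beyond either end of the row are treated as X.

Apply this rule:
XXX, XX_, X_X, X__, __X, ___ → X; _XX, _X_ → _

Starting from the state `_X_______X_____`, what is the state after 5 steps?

XXXXX_XXXXXXX_X

step 1: X_XXXXXXX_XXXXX
step 2: XX_XXXXXXX_XXXX
step 3: XXX_XXXXXXX_XXX
step 4: XXXX_XXXXXXX_XX
step 5: XXXXX_XXXXXXX_X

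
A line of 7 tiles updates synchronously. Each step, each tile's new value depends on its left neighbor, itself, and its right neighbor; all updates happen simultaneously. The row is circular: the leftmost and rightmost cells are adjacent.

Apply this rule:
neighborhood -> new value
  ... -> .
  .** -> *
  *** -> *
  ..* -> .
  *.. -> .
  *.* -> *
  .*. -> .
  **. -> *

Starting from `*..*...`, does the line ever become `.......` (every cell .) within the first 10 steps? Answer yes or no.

yes

.......
all cells are . at step 1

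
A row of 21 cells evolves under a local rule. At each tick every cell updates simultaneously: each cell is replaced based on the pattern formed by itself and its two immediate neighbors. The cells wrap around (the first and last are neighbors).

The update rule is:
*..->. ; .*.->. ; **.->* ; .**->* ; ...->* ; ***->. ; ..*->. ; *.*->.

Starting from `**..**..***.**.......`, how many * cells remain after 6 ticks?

**..**..*.*.**.*****.
**..**......**.*...*.
**..**.****.**...*...
**..**.*..*.**.*...*.
**..**......**...*...
**..**.****.**.*...*.
count of *: 12

12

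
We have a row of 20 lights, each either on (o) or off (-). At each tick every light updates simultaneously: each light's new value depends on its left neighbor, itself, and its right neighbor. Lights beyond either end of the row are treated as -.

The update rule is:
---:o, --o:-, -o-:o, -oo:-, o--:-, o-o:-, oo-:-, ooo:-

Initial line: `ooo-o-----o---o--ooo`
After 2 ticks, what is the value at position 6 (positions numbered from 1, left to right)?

----o-ooo-o-o-o-----
ooo-o-----o-o-o-oooo
position 6 holds -

-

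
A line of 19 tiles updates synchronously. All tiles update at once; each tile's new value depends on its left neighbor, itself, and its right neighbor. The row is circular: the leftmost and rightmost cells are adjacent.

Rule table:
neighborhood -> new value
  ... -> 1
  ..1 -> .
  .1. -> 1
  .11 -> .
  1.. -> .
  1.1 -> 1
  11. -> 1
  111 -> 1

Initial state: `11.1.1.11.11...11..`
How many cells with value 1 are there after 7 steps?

12

.111111.11.1.1..1..
..111111.11111..1.1
...111111.1111..111
.1..111111.111...11
11...111111.11.1..1
11.1..111111.111...
.111...111111.11.1.
count of 1: 12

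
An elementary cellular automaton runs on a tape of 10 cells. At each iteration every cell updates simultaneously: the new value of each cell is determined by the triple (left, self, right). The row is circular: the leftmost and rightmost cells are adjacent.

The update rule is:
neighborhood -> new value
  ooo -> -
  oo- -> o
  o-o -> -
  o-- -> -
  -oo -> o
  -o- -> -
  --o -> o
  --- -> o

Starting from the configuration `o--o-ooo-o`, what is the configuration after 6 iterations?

o-o--o-o-o
o---o----o
o-oo--oooo
o-oo-oo---
--oo-oo-oo
-ooo-oo-oo

-ooo-oo-oo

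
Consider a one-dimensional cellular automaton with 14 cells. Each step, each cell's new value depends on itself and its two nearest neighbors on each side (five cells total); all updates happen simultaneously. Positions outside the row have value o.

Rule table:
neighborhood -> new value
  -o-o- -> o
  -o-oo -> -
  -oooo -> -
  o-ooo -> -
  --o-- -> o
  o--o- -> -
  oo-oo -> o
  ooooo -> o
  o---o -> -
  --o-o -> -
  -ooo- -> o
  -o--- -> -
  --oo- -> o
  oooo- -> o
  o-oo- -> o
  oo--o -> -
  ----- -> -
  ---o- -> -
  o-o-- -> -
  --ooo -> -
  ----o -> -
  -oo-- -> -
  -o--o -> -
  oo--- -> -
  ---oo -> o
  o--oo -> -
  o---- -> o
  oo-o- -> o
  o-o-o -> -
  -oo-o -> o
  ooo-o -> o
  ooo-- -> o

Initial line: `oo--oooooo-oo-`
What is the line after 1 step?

oo----oooooooo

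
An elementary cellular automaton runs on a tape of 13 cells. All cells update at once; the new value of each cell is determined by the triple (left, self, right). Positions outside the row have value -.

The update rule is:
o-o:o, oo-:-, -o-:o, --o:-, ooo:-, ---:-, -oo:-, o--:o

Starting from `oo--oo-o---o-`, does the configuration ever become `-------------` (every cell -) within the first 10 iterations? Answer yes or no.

iteration 1: --o---ooo--oo
iteration 2: --oo-----o---
iteration 3: ----o----oo--
iteration 4: ----oo-----o-
iteration 5: ------o----oo
iteration 6: ------oo-----
iteration 7: --------o----
iteration 8: --------oo---
iteration 9: ----------o--
iteration 10: ----------oo-
iteration 10 is ----------oo-, still not uniform -

no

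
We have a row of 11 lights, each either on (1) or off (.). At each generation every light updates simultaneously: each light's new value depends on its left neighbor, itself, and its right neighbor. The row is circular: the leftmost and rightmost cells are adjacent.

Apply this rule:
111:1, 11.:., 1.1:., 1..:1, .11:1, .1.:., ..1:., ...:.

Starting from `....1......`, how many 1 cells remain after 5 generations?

1

.....1.....
......1....
.......1...
........1..
.........1.
count of 1: 1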